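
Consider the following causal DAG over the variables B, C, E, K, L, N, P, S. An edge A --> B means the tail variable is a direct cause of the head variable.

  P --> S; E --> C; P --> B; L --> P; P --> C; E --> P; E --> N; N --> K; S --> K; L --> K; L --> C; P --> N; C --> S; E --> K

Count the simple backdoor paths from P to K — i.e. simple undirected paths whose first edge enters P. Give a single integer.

8

A backdoor path from P to K is any simple undirected path whose first edge points into P (i.e. leaves P via a parent).
Parents of P: {E, L}.
Enumerating:
  P1: P <- L -> C <- E -> N -> K
  P2: P <- L -> C <- E -> K
  P3: P <- L -> C -> S -> K
  P4: P <- L -> K
  P5: P <- E -> C <- L -> K
  P6: P <- E -> C -> S -> K
  P7: P <- E -> N -> K
  P8: P <- E -> K
That exhausts the simple backdoor paths. Count: 8.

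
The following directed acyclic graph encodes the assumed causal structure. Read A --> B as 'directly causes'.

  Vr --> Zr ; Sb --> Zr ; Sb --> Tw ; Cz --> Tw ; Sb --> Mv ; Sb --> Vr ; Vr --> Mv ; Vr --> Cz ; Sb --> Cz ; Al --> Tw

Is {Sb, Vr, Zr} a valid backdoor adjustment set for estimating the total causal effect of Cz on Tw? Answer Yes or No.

Backdoor paths from Cz to Tw (paths whose first edge points into Cz):
  P1: Cz <- Sb -> Tw
  P2: Cz <- Vr <- Sb -> Tw
  P3: Cz <- Vr -> Zr <- Sb -> Tw
  P4: Cz <- Vr -> Mv <- Sb -> Tw
Condition 1 (no descendant of Cz in the set): holds — descendants of Cz are {Tw}; none are in {Sb, Vr, Zr}.
Condition 2 (every backdoor path blocked by {Sb, Vr, Zr}):
  P1: blocked at fork node Sb ∈ conditioning set.
  P2: blocked at chain node Vr ∈ conditioning set.
  P3: blocked at fork node Vr ∈ conditioning set.
  P4: blocked at fork node Vr ∈ conditioning set.
{Sb, Vr, Zr} satisfies the backdoor criterion.

Yes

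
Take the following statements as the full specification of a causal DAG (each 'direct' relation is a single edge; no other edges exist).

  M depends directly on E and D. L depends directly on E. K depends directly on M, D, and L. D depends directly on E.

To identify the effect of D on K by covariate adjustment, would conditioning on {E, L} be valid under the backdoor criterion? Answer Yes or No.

Yes

Backdoor paths from D to K (paths whose first edge points into D):
  P1: D <- E -> L -> K
  P2: D <- E -> M -> K
Condition 1 (no descendant of D in the set): holds — descendants of D are {K, M}; none are in {E, L}.
Condition 2 (every backdoor path blocked by {E, L}):
  P1: blocked at fork node E ∈ conditioning set.
  P2: blocked at fork node E ∈ conditioning set.
{E, L} satisfies the backdoor criterion.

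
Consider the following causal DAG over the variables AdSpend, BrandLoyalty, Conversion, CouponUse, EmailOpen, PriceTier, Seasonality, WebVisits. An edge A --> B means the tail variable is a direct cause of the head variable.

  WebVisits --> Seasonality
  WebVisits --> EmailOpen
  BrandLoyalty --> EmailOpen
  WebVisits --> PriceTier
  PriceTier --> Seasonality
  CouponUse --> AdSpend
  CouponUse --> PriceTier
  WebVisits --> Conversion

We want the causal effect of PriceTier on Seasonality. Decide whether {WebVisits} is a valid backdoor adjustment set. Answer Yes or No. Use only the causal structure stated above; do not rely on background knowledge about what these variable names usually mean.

Yes

Backdoor paths from PriceTier to Seasonality (paths whose first edge points into PriceTier):
  P1: PriceTier <- WebVisits -> Seasonality
Condition 1 (no descendant of PriceTier in the set): holds — descendants of PriceTier are {Seasonality}; none are in {WebVisits}.
Condition 2 (every backdoor path blocked by {WebVisits}):
  P1: blocked at fork node WebVisits ∈ conditioning set.
{WebVisits} satisfies the backdoor criterion.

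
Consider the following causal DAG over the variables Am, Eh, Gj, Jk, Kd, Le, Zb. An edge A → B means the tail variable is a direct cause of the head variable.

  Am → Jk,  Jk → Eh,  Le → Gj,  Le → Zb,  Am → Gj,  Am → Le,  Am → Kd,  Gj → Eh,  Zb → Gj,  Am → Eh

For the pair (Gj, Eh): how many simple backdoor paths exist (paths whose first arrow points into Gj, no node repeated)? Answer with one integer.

6

A backdoor path from Gj to Eh is any simple undirected path whose first edge points into Gj (i.e. leaves Gj via a parent).
Parents of Gj: {Am, Le, Zb}.
Enumerating:
  P1: Gj <- Am -> Jk -> Eh
  P2: Gj <- Am -> Eh
  P3: Gj <- Le <- Am -> Jk -> Eh
  P4: Gj <- Le <- Am -> Eh
  P5: Gj <- Zb <- Le <- Am -> Jk -> Eh
  P6: Gj <- Zb <- Le <- Am -> Eh
That exhausts the simple backdoor paths. Count: 6.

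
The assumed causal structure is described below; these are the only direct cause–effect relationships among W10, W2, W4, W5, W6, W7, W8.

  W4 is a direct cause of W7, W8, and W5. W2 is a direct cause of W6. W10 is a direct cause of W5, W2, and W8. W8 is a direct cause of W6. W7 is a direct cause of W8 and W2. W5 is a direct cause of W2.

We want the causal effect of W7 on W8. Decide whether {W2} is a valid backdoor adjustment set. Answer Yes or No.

Backdoor paths from W7 to W8 (paths whose first edge points into W7):
  P1: W7 <- W4 -> W5 <- W10 -> W8
  P2: W7 <- W4 -> W5 <- W10 -> W2 -> W6 <- W8
  P3: W7 <- W4 -> W5 -> W2 <- W10 -> W8
  P4: W7 <- W4 -> W5 -> W2 -> W6 <- W8
  P5: W7 <- W4 -> W8
Condition 1 (no descendant of W7 in the set): FAILS — W2 is a descendant of W7.
Condition 2 (every backdoor path blocked by {W2}):
  P1: open — collider(s) W5 are conditioned on (or have a conditioned descendant) and no non-collider on the path is in the set.
  P2: blocked at chain node W2 ∈ conditioning set.
  P3: open — collider(s) W2 are conditioned on (or have a conditioned descendant) and no non-collider on the path is in the set.
  P4: blocked at chain node W2 ∈ conditioning set.
  P5: open — no interior node is in the conditioning set.
{W2} does not satisfy the backdoor criterion.

No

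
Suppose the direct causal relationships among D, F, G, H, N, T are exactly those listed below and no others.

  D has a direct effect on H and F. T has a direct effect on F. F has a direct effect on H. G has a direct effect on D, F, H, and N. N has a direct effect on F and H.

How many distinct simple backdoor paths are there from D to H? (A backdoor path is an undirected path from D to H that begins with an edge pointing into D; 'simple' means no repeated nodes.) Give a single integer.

A backdoor path from D to H is any simple undirected path whose first edge points into D (i.e. leaves D via a parent).
Parents of D: {G}.
Enumerating:
  P1: D <- G -> N -> F -> H
  P2: D <- G -> N -> H
  P3: D <- G -> F <- N -> H
  P4: D <- G -> F -> H
  P5: D <- G -> H
That exhausts the simple backdoor paths. Count: 5.

5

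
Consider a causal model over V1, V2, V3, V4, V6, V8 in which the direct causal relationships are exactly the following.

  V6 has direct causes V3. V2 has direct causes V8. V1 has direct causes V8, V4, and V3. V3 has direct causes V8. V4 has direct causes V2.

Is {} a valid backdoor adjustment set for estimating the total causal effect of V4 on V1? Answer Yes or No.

No

Backdoor paths from V4 to V1 (paths whose first edge points into V4):
  P1: V4 <- V2 <- V8 -> V3 -> V1
  P2: V4 <- V2 <- V8 -> V1
Condition 1 (no descendant of V4 in the set): holds — descendants of V4 are {V1}; none are in {}.
Condition 2 (every backdoor path blocked by {}):
  P1: open — no interior node is in the conditioning set.
  P2: open — no interior node is in the conditioning set.
{} does not satisfy the backdoor criterion.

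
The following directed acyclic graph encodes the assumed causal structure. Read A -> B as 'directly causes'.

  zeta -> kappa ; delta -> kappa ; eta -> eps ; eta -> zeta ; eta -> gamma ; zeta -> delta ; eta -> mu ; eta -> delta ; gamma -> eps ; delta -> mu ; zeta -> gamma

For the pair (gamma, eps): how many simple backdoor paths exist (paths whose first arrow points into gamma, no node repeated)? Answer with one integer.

A backdoor path from gamma to eps is any simple undirected path whose first edge points into gamma (i.e. leaves gamma via a parent).
Parents of gamma: {eta, zeta}.
Enumerating:
  P1: gamma <- eta -> eps
  P2: gamma <- zeta <- eta -> eps
  P3: gamma <- zeta -> delta <- eta -> eps
  P4: gamma <- zeta -> delta -> mu <- eta -> eps
  P5: gamma <- zeta -> kappa <- delta <- eta -> eps
  P6: gamma <- zeta -> kappa <- delta -> mu <- eta -> eps
That exhausts the simple backdoor paths. Count: 6.

6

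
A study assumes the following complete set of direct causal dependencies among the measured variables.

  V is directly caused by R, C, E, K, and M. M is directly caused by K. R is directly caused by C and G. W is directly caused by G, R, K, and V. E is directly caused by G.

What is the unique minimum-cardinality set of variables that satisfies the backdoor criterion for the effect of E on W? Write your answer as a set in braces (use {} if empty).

Variables eligible for adjustment (non-descendants of E, excluding E and W): {C, G, K, M, R}.
Backdoor paths from E to W:
  P1: E <- G -> R <- C -> V <- K -> W
  P2: E <- G -> R <- C -> V <- M <- K -> W
  P3: E <- G -> R <- C -> V -> W
  P4: E <- G -> R -> V <- K -> W
  P5: E <- G -> R -> V <- M <- K -> W
  P6: E <- G -> R -> V -> W
  P7: E <- G -> R -> W
  P8: E <- G -> W
The empty set is not sufficient: P6 (E <- G -> R -> V -> W) has no collider blocking it and no conditioned non-collider, so it is open.
Try {G}:
  P1: blocked at fork node G ∈ conditioning set.
  P2: blocked at fork node G ∈ conditioning set.
  P3: blocked at fork node G ∈ conditioning set.
  P4: blocked at fork node G ∈ conditioning set.
  P5: blocked at fork node G ∈ conditioning set.
  P6: blocked at fork node G ∈ conditioning set.
  P7: blocked at fork node G ∈ conditioning set.
  P8: blocked at fork node G ∈ conditioning set.
{G} contains no descendant of E and blocks every backdoor path.
No other singleton works — e.g. {K} leaves P6 open — so {G} is the unique smallest valid adjustment set.

{G}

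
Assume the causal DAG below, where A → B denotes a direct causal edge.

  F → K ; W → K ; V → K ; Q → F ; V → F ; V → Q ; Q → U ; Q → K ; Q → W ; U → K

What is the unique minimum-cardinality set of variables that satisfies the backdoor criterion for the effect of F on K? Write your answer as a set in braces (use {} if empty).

Variables eligible for adjustment (non-descendants of F, excluding F and K): {Q, U, V, W}.
Backdoor paths from F to K:
  P1: F <- V -> Q -> W -> K
  P2: F <- V -> Q -> U -> K
  P3: F <- V -> Q -> K
  P4: F <- V -> K
  P5: F <- Q <- V -> K
  P6: F <- Q -> W -> K
  P7: F <- Q -> U -> K
  P8: F <- Q -> K
The empty set is not sufficient: P1 (F <- V -> Q -> W -> K) has no collider blocking it and no conditioned non-collider, so it is open.
Try {Q, V}:
  P1: blocked at fork node V ∈ conditioning set.
  P2: blocked at fork node V ∈ conditioning set.
  P3: blocked at fork node V ∈ conditioning set.
  P4: blocked at fork node V ∈ conditioning set.
  P5: blocked at chain node Q ∈ conditioning set.
  P6: blocked at fork node Q ∈ conditioning set.
  P7: blocked at fork node Q ∈ conditioning set.
  P8: blocked at fork node Q ∈ conditioning set.
{Q, V} contains no descendant of F and blocks every backdoor path.
Every element of {Q, V} is needed (dropping Q leaves P6 open; dropping V leaves P4 open), so no proper subset is valid.
Among all size-2 subsets of the eligible variables, only {Q, V} blocks every backdoor path, so it is the unique smallest valid adjustment set.

{Q, V}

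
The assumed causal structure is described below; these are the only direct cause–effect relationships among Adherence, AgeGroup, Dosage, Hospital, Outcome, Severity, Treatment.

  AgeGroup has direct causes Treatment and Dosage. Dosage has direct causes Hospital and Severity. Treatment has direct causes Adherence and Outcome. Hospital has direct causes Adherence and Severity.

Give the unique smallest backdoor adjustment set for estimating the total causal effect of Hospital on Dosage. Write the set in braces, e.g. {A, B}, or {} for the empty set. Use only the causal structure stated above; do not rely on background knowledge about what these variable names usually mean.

{Severity}

Variables eligible for adjustment (non-descendants of Hospital, excluding Hospital and Dosage): {Adherence, Outcome, Severity, Treatment}.
Backdoor paths from Hospital to Dosage:
  P1: Hospital <- Adherence -> Treatment -> AgeGroup <- Dosage
  P2: Hospital <- Severity -> Dosage
The empty set is not sufficient: P2 (Hospital <- Severity -> Dosage) has no collider blocking it and no conditioned non-collider, so it is open.
Try {Severity}:
  P1: blocked at collider AgeGroup (neither it nor any descendant is in the conditioning set).
  P2: blocked at fork node Severity ∈ conditioning set.
{Severity} contains no descendant of Hospital and blocks every backdoor path.
No other singleton works — e.g. {Adherence} leaves P2 open — so {Severity} is the unique smallest valid adjustment set.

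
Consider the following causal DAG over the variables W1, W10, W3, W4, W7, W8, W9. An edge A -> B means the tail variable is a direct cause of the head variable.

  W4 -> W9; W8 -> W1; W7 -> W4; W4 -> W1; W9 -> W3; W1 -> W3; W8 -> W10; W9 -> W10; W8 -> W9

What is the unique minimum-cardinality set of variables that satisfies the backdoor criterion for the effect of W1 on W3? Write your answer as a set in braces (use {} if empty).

Variables eligible for adjustment (non-descendants of W1, excluding W1 and W3): {W10, W4, W7, W8, W9}.
Backdoor paths from W1 to W3:
  P1: W1 <- W4 -> W9 -> W3
  P2: W1 <- W8 -> W9 -> W3
  P3: W1 <- W8 -> W10 <- W9 -> W3
The empty set is not sufficient: P1 (W1 <- W4 -> W9 -> W3) has no collider blocking it and no conditioned non-collider, so it is open.
Try {W9}:
  P1: blocked at chain node W9 ∈ conditioning set.
  P2: blocked at chain node W9 ∈ conditioning set.
  P3: blocked at collider W10 (neither it nor any descendant is in the conditioning set).
{W9} contains no descendant of W1 and blocks every backdoor path.
No other singleton works — e.g. {W7} leaves P1 open — so {W9} is the unique smallest valid adjustment set.

{W9}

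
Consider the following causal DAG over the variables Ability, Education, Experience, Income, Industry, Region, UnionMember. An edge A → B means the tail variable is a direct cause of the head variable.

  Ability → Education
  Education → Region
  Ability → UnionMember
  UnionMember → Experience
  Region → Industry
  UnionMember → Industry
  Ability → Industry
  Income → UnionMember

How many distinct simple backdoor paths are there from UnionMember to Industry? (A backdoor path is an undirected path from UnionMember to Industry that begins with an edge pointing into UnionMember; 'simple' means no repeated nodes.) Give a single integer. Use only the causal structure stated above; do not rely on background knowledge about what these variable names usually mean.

A backdoor path from UnionMember to Industry is any simple undirected path whose first edge points into UnionMember (i.e. leaves UnionMember via a parent).
Parents of UnionMember: {Ability, Income}.
Enumerating:
  P1: UnionMember <- Ability -> Education -> Region -> Industry
  P2: UnionMember <- Ability -> Industry
That exhausts the simple backdoor paths. Count: 2.

2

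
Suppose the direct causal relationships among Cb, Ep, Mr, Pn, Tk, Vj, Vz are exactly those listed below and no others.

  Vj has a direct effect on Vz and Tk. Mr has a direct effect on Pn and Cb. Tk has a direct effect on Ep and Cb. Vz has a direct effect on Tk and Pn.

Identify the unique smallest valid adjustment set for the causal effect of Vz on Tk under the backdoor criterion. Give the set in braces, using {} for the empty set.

{Vj}

Variables eligible for adjustment (non-descendants of Vz, excluding Vz and Tk): {Mr, Vj}.
Backdoor paths from Vz to Tk:
  P1: Vz <- Vj -> Tk
The empty set is not sufficient: P1 (Vz <- Vj -> Tk) has no collider blocking it and no conditioned non-collider, so it is open.
Try {Vj}:
  P1: blocked at fork node Vj ∈ conditioning set.
{Vj} contains no descendant of Vz and blocks every backdoor path.
No other singleton works — e.g. {Mr} leaves P1 open — so {Vj} is the unique smallest valid adjustment set.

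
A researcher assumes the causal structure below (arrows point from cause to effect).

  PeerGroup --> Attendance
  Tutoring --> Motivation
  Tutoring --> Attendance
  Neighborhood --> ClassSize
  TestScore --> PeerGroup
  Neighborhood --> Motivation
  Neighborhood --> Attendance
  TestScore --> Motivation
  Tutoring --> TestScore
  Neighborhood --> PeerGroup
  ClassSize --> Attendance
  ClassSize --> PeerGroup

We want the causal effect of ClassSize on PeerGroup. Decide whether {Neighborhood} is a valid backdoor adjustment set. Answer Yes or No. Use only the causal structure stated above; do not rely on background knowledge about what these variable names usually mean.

Yes

Backdoor paths from ClassSize to PeerGroup (paths whose first edge points into ClassSize):
  P1: ClassSize <- Neighborhood -> Motivation <- Tutoring -> TestScore -> PeerGroup
  P2: ClassSize <- Neighborhood -> Motivation <- Tutoring -> Attendance <- PeerGroup
  P3: ClassSize <- Neighborhood -> Motivation <- TestScore <- Tutoring -> Attendance <- PeerGroup
  P4: ClassSize <- Neighborhood -> Motivation <- TestScore -> PeerGroup
  P5: ClassSize <- Neighborhood -> PeerGroup
  P6: ClassSize <- Neighborhood -> Attendance <- Tutoring -> TestScore -> PeerGroup
  P7: ClassSize <- Neighborhood -> Attendance <- Tutoring -> Motivation <- TestScore -> PeerGroup
  P8: ClassSize <- Neighborhood -> Attendance <- PeerGroup
Condition 1 (no descendant of ClassSize in the set): holds — descendants of ClassSize are {Attendance, PeerGroup}; none are in {Neighborhood}.
Condition 2 (every backdoor path blocked by {Neighborhood}):
  P1: blocked at fork node Neighborhood ∈ conditioning set.
  P2: blocked at fork node Neighborhood ∈ conditioning set.
  P3: blocked at fork node Neighborhood ∈ conditioning set.
  P4: blocked at fork node Neighborhood ∈ conditioning set.
  P5: blocked at fork node Neighborhood ∈ conditioning set.
  P6: blocked at fork node Neighborhood ∈ conditioning set.
  P7: blocked at fork node Neighborhood ∈ conditioning set.
  P8: blocked at fork node Neighborhood ∈ conditioning set.
{Neighborhood} satisfies the backdoor criterion.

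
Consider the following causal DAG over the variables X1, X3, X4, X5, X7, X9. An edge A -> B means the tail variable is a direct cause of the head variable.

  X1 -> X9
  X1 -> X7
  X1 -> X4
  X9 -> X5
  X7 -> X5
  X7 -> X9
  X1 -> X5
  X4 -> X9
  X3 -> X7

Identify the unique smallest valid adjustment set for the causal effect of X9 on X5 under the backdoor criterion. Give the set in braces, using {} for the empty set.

Variables eligible for adjustment (non-descendants of X9, excluding X9 and X5): {X1, X3, X4, X7}.
Backdoor paths from X9 to X5:
  P1: X9 <- X1 -> X7 -> X5
  P2: X9 <- X1 -> X5
  P3: X9 <- X4 <- X1 -> X7 -> X5
  P4: X9 <- X4 <- X1 -> X5
  P5: X9 <- X7 <- X1 -> X5
  P6: X9 <- X7 -> X5
The empty set is not sufficient: P1 (X9 <- X1 -> X7 -> X5) has no collider blocking it and no conditioned non-collider, so it is open.
Try {X1, X7}:
  P1: blocked at fork node X1 ∈ conditioning set.
  P2: blocked at fork node X1 ∈ conditioning set.
  P3: blocked at fork node X1 ∈ conditioning set.
  P4: blocked at fork node X1 ∈ conditioning set.
  P5: blocked at chain node X7 ∈ conditioning set.
  P6: blocked at fork node X7 ∈ conditioning set.
{X1, X7} contains no descendant of X9 and blocks every backdoor path.
Every element of {X1, X7} is needed (dropping X1 leaves P2 open; dropping X7 leaves P6 open), so no proper subset is valid.
Among all size-2 subsets of the eligible variables, only {X1, X7} blocks every backdoor path, so it is the unique smallest valid adjustment set.

{X1, X7}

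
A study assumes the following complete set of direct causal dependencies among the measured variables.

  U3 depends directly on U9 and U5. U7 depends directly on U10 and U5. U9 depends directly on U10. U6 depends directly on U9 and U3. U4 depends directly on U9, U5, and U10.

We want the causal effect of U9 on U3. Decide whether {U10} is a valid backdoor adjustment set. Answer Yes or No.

Yes

Backdoor paths from U9 to U3 (paths whose first edge points into U9):
  P1: U9 <- U10 -> U7 <- U5 -> U3
  P2: U9 <- U10 -> U4 <- U5 -> U3
Condition 1 (no descendant of U9 in the set): holds — descendants of U9 are {U3, U4, U6}; none are in {U10}.
Condition 2 (every backdoor path blocked by {U10}):
  P1: blocked at fork node U10 ∈ conditioning set.
  P2: blocked at fork node U10 ∈ conditioning set.
{U10} satisfies the backdoor criterion.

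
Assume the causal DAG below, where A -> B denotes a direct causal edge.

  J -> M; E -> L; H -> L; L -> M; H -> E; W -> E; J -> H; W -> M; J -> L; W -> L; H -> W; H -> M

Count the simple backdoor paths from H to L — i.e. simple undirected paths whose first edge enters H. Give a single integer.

4

A backdoor path from H to L is any simple undirected path whose first edge points into H (i.e. leaves H via a parent).
Parents of H: {J}.
Enumerating:
  P1: H <- J -> L
  P2: H <- J -> M <- W -> E -> L
  P3: H <- J -> M <- W -> L
  P4: H <- J -> M <- L
That exhausts the simple backdoor paths. Count: 4.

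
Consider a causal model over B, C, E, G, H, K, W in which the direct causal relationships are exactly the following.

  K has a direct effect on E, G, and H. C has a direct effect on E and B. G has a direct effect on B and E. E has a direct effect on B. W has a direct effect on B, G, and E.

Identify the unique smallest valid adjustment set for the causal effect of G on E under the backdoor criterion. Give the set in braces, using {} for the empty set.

{K, W}

Variables eligible for adjustment (non-descendants of G, excluding G and E): {C, H, K, W}.
Backdoor paths from G to E:
  P1: G <- W -> E
  P2: G <- W -> B <- C -> E
  P3: G <- W -> B <- E
  P4: G <- K -> E
The empty set is not sufficient: P1 (G <- W -> E) has no collider blocking it and no conditioned non-collider, so it is open.
Try {K, W}:
  P1: blocked at fork node W ∈ conditioning set.
  P2: blocked at fork node W ∈ conditioning set.
  P3: blocked at fork node W ∈ conditioning set.
  P4: blocked at fork node K ∈ conditioning set.
{K, W} contains no descendant of G and blocks every backdoor path.
Every element of {K, W} is needed (dropping K leaves P4 open; dropping W leaves P1 open), so no proper subset is valid.
Among all size-2 subsets of the eligible variables, only {K, W} blocks every backdoor path, so it is the unique smallest valid adjustment set.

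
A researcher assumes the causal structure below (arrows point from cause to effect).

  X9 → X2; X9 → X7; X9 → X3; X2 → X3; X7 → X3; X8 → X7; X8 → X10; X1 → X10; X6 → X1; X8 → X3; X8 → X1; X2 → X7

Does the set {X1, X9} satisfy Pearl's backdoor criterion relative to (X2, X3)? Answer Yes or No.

Backdoor paths from X2 to X3 (paths whose first edge points into X2):
  P1: X2 <- X9 -> X7 <- X8 -> X3
  P2: X2 <- X9 -> X7 -> X3
  P3: X2 <- X9 -> X3
Condition 1 (no descendant of X2 in the set): holds — descendants of X2 are {X3, X7}; none are in {X1, X9}.
Condition 2 (every backdoor path blocked by {X1, X9}):
  P1: blocked at fork node X9 ∈ conditioning set.
  P2: blocked at fork node X9 ∈ conditioning set.
  P3: blocked at fork node X9 ∈ conditioning set.
{X1, X9} satisfies the backdoor criterion.

Yes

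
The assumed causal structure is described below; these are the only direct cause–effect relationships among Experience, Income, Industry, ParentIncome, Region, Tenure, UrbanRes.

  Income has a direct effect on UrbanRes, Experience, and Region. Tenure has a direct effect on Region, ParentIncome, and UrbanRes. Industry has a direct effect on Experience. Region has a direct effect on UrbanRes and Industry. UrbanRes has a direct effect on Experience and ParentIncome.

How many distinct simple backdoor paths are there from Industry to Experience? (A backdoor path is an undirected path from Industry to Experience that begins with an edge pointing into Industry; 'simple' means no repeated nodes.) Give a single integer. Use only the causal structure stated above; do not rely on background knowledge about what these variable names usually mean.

8

A backdoor path from Industry to Experience is any simple undirected path whose first edge points into Industry (i.e. leaves Industry via a parent).
Parents of Industry: {Region}.
Enumerating:
  P1: Industry <- Region <- Income -> UrbanRes -> Experience
  P2: Industry <- Region <- Income -> Experience
  P3: Industry <- Region <- Tenure -> UrbanRes <- Income -> Experience
  P4: Industry <- Region <- Tenure -> UrbanRes -> Experience
  P5: Industry <- Region <- Tenure -> ParentIncome <- UrbanRes <- Income -> Experience
  P6: Industry <- Region <- Tenure -> ParentIncome <- UrbanRes -> Experience
  P7: Industry <- Region -> UrbanRes <- Income -> Experience
  P8: Industry <- Region -> UrbanRes -> Experience
That exhausts the simple backdoor paths. Count: 8.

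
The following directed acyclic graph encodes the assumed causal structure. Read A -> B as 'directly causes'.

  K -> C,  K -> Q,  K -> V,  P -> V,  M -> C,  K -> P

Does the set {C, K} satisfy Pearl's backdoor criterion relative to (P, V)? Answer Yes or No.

Yes

Backdoor paths from P to V (paths whose first edge points into P):
  P1: P <- K -> V
Condition 1 (no descendant of P in the set): holds — descendants of P are {V}; none are in {C, K}.
Condition 2 (every backdoor path blocked by {C, K}):
  P1: blocked at fork node K ∈ conditioning set.
{C, K} satisfies the backdoor criterion.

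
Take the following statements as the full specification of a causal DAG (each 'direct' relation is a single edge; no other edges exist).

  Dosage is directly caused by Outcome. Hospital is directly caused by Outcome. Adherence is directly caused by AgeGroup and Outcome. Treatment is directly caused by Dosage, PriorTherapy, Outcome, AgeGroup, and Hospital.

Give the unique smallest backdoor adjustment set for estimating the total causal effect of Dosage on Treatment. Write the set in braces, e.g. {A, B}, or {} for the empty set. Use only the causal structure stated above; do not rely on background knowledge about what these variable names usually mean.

{Outcome}

Variables eligible for adjustment (non-descendants of Dosage, excluding Dosage and Treatment): {Adherence, AgeGroup, Hospital, Outcome, PriorTherapy}.
Backdoor paths from Dosage to Treatment:
  P1: Dosage <- Outcome -> Hospital -> Treatment
  P2: Dosage <- Outcome -> Adherence <- AgeGroup -> Treatment
  P3: Dosage <- Outcome -> Treatment
The empty set is not sufficient: P1 (Dosage <- Outcome -> Hospital -> Treatment) has no collider blocking it and no conditioned non-collider, so it is open.
Try {Outcome}:
  P1: blocked at fork node Outcome ∈ conditioning set.
  P2: blocked at fork node Outcome ∈ conditioning set.
  P3: blocked at fork node Outcome ∈ conditioning set.
{Outcome} contains no descendant of Dosage and blocks every backdoor path.
No other singleton works — e.g. {AgeGroup} leaves P1 open — so {Outcome} is the unique smallest valid adjustment set.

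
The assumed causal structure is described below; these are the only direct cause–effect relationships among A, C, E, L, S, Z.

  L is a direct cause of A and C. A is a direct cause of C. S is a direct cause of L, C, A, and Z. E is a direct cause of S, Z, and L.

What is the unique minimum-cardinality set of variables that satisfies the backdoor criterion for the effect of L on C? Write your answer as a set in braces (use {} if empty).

{S}

Variables eligible for adjustment (non-descendants of L, excluding L and C): {E, S, Z}.
Backdoor paths from L to C:
  P1: L <- E -> S -> A -> C
  P2: L <- E -> S -> C
  P3: L <- E -> Z <- S -> A -> C
  P4: L <- E -> Z <- S -> C
  P5: L <- S -> A -> C
  P6: L <- S -> C
The empty set is not sufficient: P1 (L <- E -> S -> A -> C) has no collider blocking it and no conditioned non-collider, so it is open.
Try {S}:
  P1: blocked at chain node S ∈ conditioning set.
  P2: blocked at chain node S ∈ conditioning set.
  P3: blocked at collider Z (neither it nor any descendant is in the conditioning set).
  P4: blocked at collider Z (neither it nor any descendant is in the conditioning set).
  P5: blocked at fork node S ∈ conditioning set.
  P6: blocked at fork node S ∈ conditioning set.
{S} contains no descendant of L and blocks every backdoor path.
No other singleton works — e.g. {E} leaves P5 open — so {S} is the unique smallest valid adjustment set.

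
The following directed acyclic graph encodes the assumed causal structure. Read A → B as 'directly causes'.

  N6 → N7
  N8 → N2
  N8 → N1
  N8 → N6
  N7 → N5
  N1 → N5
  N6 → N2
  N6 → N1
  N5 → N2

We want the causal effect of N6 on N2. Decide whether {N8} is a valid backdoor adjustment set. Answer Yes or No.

Backdoor paths from N6 to N2 (paths whose first edge points into N6):
  P1: N6 <- N8 -> N1 -> N5 -> N2
  P2: N6 <- N8 -> N2
Condition 1 (no descendant of N6 in the set): holds — descendants of N6 are {N1, N2, N5, N7}; none are in {N8}.
Condition 2 (every backdoor path blocked by {N8}):
  P1: blocked at fork node N8 ∈ conditioning set.
  P2: blocked at fork node N8 ∈ conditioning set.
{N8} satisfies the backdoor criterion.

Yes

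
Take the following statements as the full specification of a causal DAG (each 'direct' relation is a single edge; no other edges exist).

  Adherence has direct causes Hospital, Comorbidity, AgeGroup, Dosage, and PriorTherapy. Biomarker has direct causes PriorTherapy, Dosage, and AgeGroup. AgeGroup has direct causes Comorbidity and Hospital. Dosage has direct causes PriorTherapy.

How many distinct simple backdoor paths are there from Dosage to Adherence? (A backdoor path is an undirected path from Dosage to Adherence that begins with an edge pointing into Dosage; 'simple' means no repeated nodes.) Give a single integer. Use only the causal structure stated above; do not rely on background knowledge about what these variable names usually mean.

4

A backdoor path from Dosage to Adherence is any simple undirected path whose first edge points into Dosage (i.e. leaves Dosage via a parent).
Parents of Dosage: {PriorTherapy}.
Enumerating:
  P1: Dosage <- PriorTherapy -> Adherence
  P2: Dosage <- PriorTherapy -> Biomarker <- AgeGroup <- Comorbidity -> Adherence
  P3: Dosage <- PriorTherapy -> Biomarker <- AgeGroup <- Hospital -> Adherence
  P4: Dosage <- PriorTherapy -> Biomarker <- AgeGroup -> Adherence
That exhausts the simple backdoor paths. Count: 4.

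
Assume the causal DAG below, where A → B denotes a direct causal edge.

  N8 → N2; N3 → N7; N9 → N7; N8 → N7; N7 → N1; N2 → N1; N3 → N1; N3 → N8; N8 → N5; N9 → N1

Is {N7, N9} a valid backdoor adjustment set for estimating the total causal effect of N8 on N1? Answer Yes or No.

No

Backdoor paths from N8 to N1 (paths whose first edge points into N8):
  P1: N8 <- N3 -> N7 <- N9 -> N1
  P2: N8 <- N3 -> N7 -> N1
  P3: N8 <- N3 -> N1
Condition 1 (no descendant of N8 in the set): FAILS — N7 is a descendant of N8.
Condition 2 (every backdoor path blocked by {N7, N9}):
  P1: blocked at fork node N9 ∈ conditioning set.
  P2: blocked at chain node N7 ∈ conditioning set.
  P3: open — no interior node is in the conditioning set.
{N7, N9} does not satisfy the backdoor criterion.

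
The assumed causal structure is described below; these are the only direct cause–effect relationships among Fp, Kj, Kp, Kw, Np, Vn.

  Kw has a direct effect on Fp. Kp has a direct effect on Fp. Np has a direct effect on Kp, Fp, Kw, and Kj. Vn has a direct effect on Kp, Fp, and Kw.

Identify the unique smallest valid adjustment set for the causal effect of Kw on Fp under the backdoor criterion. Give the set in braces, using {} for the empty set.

{Np, Vn}

Variables eligible for adjustment (non-descendants of Kw, excluding Kw and Fp): {Kj, Kp, Np, Vn}.
Backdoor paths from Kw to Fp:
  P1: Kw <- Vn -> Kp <- Np -> Fp
  P2: Kw <- Vn -> Kp -> Fp
  P3: Kw <- Vn -> Fp
  P4: Kw <- Np -> Kp <- Vn -> Fp
  P5: Kw <- Np -> Kp -> Fp
  P6: Kw <- Np -> Fp
The empty set is not sufficient: P2 (Kw <- Vn -> Kp -> Fp) has no collider blocking it and no conditioned non-collider, so it is open.
Try {Np, Vn}:
  P1: blocked at fork node Vn ∈ conditioning set.
  P2: blocked at fork node Vn ∈ conditioning set.
  P3: blocked at fork node Vn ∈ conditioning set.
  P4: blocked at fork node Np ∈ conditioning set.
  P5: blocked at fork node Np ∈ conditioning set.
  P6: blocked at fork node Np ∈ conditioning set.
{Np, Vn} contains no descendant of Kw and blocks every backdoor path.
Every element of {Np, Vn} is needed (dropping Np leaves P5 open; dropping Vn leaves P2 open), so no proper subset is valid.
Among all size-2 subsets of the eligible variables, only {Np, Vn} blocks every backdoor path, so it is the unique smallest valid adjustment set.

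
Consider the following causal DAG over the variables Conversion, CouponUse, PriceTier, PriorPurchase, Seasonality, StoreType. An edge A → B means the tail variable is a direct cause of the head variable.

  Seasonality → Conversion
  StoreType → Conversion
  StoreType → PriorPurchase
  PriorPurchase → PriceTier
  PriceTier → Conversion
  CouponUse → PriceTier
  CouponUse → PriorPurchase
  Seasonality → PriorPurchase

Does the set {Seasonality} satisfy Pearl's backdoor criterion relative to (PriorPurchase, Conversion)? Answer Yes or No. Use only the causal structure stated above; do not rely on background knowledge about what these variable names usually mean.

Backdoor paths from PriorPurchase to Conversion (paths whose first edge points into PriorPurchase):
  P1: PriorPurchase <- StoreType -> Conversion
  P2: PriorPurchase <- CouponUse -> PriceTier -> Conversion
  P3: PriorPurchase <- Seasonality -> Conversion
Condition 1 (no descendant of PriorPurchase in the set): holds — descendants of PriorPurchase are {Conversion, PriceTier}; none are in {Seasonality}.
Condition 2 (every backdoor path blocked by {Seasonality}):
  P1: open — no interior node is in the conditioning set.
  P2: open — no interior node is in the conditioning set.
  P3: blocked at fork node Seasonality ∈ conditioning set.
{Seasonality} does not satisfy the backdoor criterion.

No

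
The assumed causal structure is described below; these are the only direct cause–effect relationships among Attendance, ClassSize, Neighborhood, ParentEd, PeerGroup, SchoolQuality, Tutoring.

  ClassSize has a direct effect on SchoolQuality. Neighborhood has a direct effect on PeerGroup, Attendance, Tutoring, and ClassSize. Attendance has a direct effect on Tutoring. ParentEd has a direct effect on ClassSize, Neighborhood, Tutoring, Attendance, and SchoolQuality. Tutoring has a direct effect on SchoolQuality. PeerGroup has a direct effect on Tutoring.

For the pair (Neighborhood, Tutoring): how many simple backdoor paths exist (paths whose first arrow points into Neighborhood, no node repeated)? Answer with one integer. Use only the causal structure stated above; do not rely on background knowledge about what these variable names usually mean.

4

A backdoor path from Neighborhood to Tutoring is any simple undirected path whose first edge points into Neighborhood (i.e. leaves Neighborhood via a parent).
Parents of Neighborhood: {ParentEd}.
Enumerating:
  P1: Neighborhood <- ParentEd -> Attendance -> Tutoring
  P2: Neighborhood <- ParentEd -> ClassSize -> SchoolQuality <- Tutoring
  P3: Neighborhood <- ParentEd -> Tutoring
  P4: Neighborhood <- ParentEd -> SchoolQuality <- Tutoring
That exhausts the simple backdoor paths. Count: 4.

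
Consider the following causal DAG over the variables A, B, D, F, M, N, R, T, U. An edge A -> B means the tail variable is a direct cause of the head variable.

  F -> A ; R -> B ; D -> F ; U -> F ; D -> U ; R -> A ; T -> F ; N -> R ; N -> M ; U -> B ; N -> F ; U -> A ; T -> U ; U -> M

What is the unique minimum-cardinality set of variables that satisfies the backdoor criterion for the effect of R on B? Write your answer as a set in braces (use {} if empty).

Variables eligible for adjustment (non-descendants of R, excluding R and B): {D, F, M, N, T, U}.
Backdoor paths from R to B:
  P1: R <- N -> F <- D -> U -> B
  P2: R <- N -> F <- T -> U -> B
  P3: R <- N -> F <- U -> B
  P4: R <- N -> F -> A <- U -> B
  P5: R <- N -> M <- U -> B
Each backdoor path contains an unconditioned collider, so every path is already blocked with the empty conditioning set:
  P1: blocked at collider F (neither it nor any descendant is in the conditioning set).
  P2: blocked at collider F (neither it nor any descendant is in the conditioning set).
  P3: blocked at collider F (neither it nor any descendant is in the conditioning set).
  P4: blocked at collider A (neither it nor any descendant is in the conditioning set).
  P5: blocked at collider M (neither it nor any descendant is in the conditioning set).
The empty set is therefore the unique smallest valid set.

{}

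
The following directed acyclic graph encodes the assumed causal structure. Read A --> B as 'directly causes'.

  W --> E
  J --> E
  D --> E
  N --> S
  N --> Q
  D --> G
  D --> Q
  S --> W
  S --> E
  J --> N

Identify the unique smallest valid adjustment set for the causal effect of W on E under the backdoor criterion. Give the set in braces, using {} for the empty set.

{S}

Variables eligible for adjustment (non-descendants of W, excluding W and E): {D, G, J, N, Q, S}.
Backdoor paths from W to E:
  P1: W <- S <- N <- J -> E
  P2: W <- S <- N -> Q <- D -> E
  P3: W <- S -> E
The empty set is not sufficient: P1 (W <- S <- N <- J -> E) has no collider blocking it and no conditioned non-collider, so it is open.
Try {S}:
  P1: blocked at chain node S ∈ conditioning set.
  P2: blocked at chain node S ∈ conditioning set.
  P3: blocked at fork node S ∈ conditioning set.
{S} contains no descendant of W and blocks every backdoor path.
No other singleton works — e.g. {D} leaves P1 open — so {S} is the unique smallest valid adjustment set.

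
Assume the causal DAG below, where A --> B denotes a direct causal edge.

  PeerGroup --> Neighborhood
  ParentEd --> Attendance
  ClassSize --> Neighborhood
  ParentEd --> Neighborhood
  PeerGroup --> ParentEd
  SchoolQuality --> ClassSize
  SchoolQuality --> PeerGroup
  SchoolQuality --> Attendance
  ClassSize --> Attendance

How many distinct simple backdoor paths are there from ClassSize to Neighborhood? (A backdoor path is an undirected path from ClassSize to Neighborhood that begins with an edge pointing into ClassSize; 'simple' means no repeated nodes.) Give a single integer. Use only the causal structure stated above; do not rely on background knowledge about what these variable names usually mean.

A backdoor path from ClassSize to Neighborhood is any simple undirected path whose first edge points into ClassSize (i.e. leaves ClassSize via a parent).
Parents of ClassSize: {SchoolQuality}.
Enumerating:
  P1: ClassSize <- SchoolQuality -> PeerGroup -> ParentEd -> Neighborhood
  P2: ClassSize <- SchoolQuality -> PeerGroup -> Neighborhood
  P3: ClassSize <- SchoolQuality -> Attendance <- ParentEd <- PeerGroup -> Neighborhood
  P4: ClassSize <- SchoolQuality -> Attendance <- ParentEd -> Neighborhood
That exhausts the simple backdoor paths. Count: 4.

4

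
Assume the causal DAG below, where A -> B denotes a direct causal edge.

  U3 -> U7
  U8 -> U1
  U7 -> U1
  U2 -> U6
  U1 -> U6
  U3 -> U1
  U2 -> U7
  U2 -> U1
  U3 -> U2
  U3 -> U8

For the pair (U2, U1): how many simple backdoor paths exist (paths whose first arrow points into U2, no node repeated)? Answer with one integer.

3

A backdoor path from U2 to U1 is any simple undirected path whose first edge points into U2 (i.e. leaves U2 via a parent).
Parents of U2: {U3}.
Enumerating:
  P1: U2 <- U3 -> U7 -> U1
  P2: U2 <- U3 -> U8 -> U1
  P3: U2 <- U3 -> U1
That exhausts the simple backdoor paths. Count: 3.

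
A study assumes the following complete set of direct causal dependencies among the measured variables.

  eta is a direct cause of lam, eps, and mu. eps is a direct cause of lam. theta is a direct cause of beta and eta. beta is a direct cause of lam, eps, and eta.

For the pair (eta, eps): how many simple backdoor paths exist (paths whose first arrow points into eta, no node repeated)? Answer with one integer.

4

A backdoor path from eta to eps is any simple undirected path whose first edge points into eta (i.e. leaves eta via a parent).
Parents of eta: {beta, theta}.
Enumerating:
  P1: eta <- theta -> beta -> eps
  P2: eta <- theta -> beta -> lam <- eps
  P3: eta <- beta -> eps
  P4: eta <- beta -> lam <- eps
That exhausts the simple backdoor paths. Count: 4.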